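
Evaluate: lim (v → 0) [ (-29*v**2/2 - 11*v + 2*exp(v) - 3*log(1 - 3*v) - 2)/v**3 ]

82/3

Substitution gives 0/0 (the numerator vanishes to order 3).
Expand each term to order v^3: the coefficient of v^3 in 2·e^(v) is 1/3 and in -3·ln(1 - 3v) is 27.
Lower-order terms cancel with the polynomial part, so the numerator is (82/3)·v^3 + o(v^3), and the limit is (82/3)/(1) = 82/3.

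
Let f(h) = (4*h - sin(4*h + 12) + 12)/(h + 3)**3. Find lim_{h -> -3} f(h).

32/3

Direct substitution gives 0/0.
Apply L'Hôpital: lim (4 - 4*cos(4*h + 12))/(3*(h + 3)^2), still 0/0.
Apply L'Hôpital: lim (16*sin(4*h + 12))/(6*h + 18), still 0/0.
After 3 applications of L'Hôpital's rule the quotient is (64*cos(4*h + 12))/(6); substituting h = -3 gives 32/3.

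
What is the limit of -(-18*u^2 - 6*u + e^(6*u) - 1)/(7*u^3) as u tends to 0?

-36/7

Direct substitution gives 0/0.
Apply L'Hôpital: lim (-36*u + 6*e^(6*u) - 6)/(-21*u^2), still 0/0.
Apply L'Hôpital: lim (36*e^(6*u) - 36)/(-42*u), still 0/0.
After 3 applications of L'Hôpital's rule the quotient is (216*e^(6*u))/(-42); substituting u = 0 gives -36/7.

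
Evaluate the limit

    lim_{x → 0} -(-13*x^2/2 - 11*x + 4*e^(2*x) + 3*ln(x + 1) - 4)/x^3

Substitution gives 0/0 (the numerator vanishes to order 3).
Expand each term to order x^3: the coefficient of x^3 in 4·e^(2x) is 16/3 and in 3·ln(1 + x) is 1.
Lower-order terms cancel with the polynomial part, so the numerator is (19/3)·x^3 + o(x^3), and the limit is (19/3)/(-1) = -19/3.

-19/3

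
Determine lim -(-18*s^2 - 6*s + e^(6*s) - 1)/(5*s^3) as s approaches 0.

-36/5

Direct substitution gives 0/0.
Apply L'Hôpital: lim (-36*s + 6*e^(6*s) - 6)/(-15*s^2), still 0/0.
Apply L'Hôpital: lim (36*e^(6*s) - 36)/(-30*s), still 0/0.
After 3 applications of L'Hôpital's rule the quotient is (216*e^(6*s))/(-30); substituting s = 0 gives -36/5.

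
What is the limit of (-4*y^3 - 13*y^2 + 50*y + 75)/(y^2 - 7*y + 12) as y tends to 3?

Direct substitution gives 0/0, so factor. Both numerator and denominator have (y - 3) as a factor.
After cancelling, the expression reduces to (-4*y^2 - 25*y - 25)/(y - 4).
Substituting y = 3 gives 136.

136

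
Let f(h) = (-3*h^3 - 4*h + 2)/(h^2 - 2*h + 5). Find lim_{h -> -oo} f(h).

∞

The numerator has higher degree (3 > 2); the quotient behaves like (-3/(1))·h^1 for large |h|.
As h → −∞ this diverges to ∞.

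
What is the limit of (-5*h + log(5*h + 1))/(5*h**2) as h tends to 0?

-5/2

Direct substitution gives 0/0.
Apply L'Hôpital: lim (-5 + 5/(5*h + 1))/(10*h), still 0/0.
After 2 applications of L'Hôpital's rule the quotient is (-25/(5*h + 1)^2)/(10); substituting h = 0 gives -5/2.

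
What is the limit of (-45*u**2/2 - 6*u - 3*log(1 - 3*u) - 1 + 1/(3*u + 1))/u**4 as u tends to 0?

567/4

Substitution gives 0/0 (the numerator vanishes to order 4).
Expand each term to order u^4: the coefficient of u^4 in -3·ln(1 - 3u) is 243/4 and in 1/(1 + 3u) is 81.
Lower-order terms cancel with the polynomial part, so the numerator is (567/4)·u^4 + o(u^4), and the limit is (567/4)/(1) = 567/4.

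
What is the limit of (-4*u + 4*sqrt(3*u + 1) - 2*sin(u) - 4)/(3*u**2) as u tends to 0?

-3/2

Substitution gives 0/0; apply L'Hôpital's rule 2 times.
After differentiating numerator and denominator 2 times the quotient is (2*sin(u) - 9/(3*u + 1)^(3/2))/(6); at u = 0 this is -3/2.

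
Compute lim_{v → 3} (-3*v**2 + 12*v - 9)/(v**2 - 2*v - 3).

At v = 3 both the top and bottom vanish — a removable singularity. Factoring out (v - 3) from each leaves (3 - 3*v)/(v + 1), which at v = 3 equals -3/2.

-3/2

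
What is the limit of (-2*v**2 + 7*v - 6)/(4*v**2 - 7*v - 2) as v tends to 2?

-1/9

Since v = 2 makes numerator and denominator zero, (v - 2) divides both.
Cancelling it gives (3 - 2*v)/(4*v + 1); now plug in v = 2 to get -1/9.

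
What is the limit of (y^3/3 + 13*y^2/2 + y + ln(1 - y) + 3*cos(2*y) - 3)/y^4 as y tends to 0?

7/4

Substitution gives 0/0; apply L'Hôpital's rule 4 times.
After differentiating numerator and denominator 4 times the quotient is (48*cos(2*y) - 6/(y - 1)^4)/(24); at y = 0 this is 7/4.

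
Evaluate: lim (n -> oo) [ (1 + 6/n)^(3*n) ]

The base → 1 and the exponent → ∞: a 1^∞ form.
Take logarithms: (3n)·ln(1 + 6/n). Since ln(1+u) ~ u for small u, this behaves like (3n)·(6/n) → 18.
So the limit is e^(18).

e^(18)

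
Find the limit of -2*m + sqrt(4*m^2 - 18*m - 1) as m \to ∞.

An ∞ − ∞ form. Rationalising with the conjugate, the difference becomes (-18m - 1) / (√(4*m^2 - 18*m - 1) + 2m).
For large m the denominator behaves like 2·2m, so the quotient tends to -18/4 = -9/2.

-9/2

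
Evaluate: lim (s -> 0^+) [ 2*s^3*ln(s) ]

This is a 0·(−∞) form. Rewrite as 2·ln(s) / s^(−3) and apply L'Hôpital:
the derivative quotient is 2·(1/s) / (−3·s^(−4)) = (-2/3)·s^3 → 0.

0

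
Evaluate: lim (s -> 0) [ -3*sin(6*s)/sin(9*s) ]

-2

Substitution gives 0/0.
Divide numerator and denominator by s: sin(6s)/s → 6 and sin(9s)/s → 9, so the limit is -3·6/9 = -2.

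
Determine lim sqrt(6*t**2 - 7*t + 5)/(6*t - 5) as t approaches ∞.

For large |t|, √(6*t^2 - 7*t + 5) ≈ √6·|t| and the denominator ≈ 6t.
Since t → +∞, |t| = t, giving √6/(6) = √(6)/6.

√(6)/6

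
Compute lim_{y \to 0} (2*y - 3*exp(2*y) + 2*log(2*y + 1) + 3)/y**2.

-10

Substitution gives 0/0 (the numerator vanishes to order 2).
Expand each term to order y^2: the coefficient of y^2 in 2·ln(1 + 2y) is -4 and in -3·e^(2y) is -6.
Lower-order terms cancel with the polynomial part, so the numerator is (-10)·y^2 + o(y^2), and the limit is (-10)/(1) = -10.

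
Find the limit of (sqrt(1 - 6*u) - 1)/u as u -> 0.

Substitution gives 0/0. Multiply numerator and denominator by the conjugate √(1 - 6u) + √1.
The numerator becomes (1 - 6u) − 1 = -6u, so the expression simplifies to -6/(√(1 - 6u) + √1).
Letting u → 0 gives -6/(2√1) = -3.

-3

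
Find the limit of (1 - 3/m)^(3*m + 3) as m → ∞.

e^(-9)

Let L be the limit and take ln: ln L = lim (3m + 3)·ln(1 - 3/m) = lim (3m + 3)·(-3/m + O(1/m²)) = -9.
Hence L = e^(-9).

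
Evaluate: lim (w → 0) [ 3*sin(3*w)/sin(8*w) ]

Substitution gives 0/0.
Divide numerator and denominator by w: sin(3w)/w → 3 and sin(8w)/w → 8, so the limit is 3·3/8 = 9/8.

9/8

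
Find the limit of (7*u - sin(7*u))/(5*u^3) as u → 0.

Direct substitution gives 0/0.
Apply L'Hôpital: lim (7 - 7*cos(7*u))/(15*u^2), still 0/0.
Apply L'Hôpital: lim (49*sin(7*u))/(30*u), still 0/0.
After 3 applications of L'Hôpital's rule the quotient is (343*cos(7*u))/(30); substituting u = 0 gives 343/30.

343/30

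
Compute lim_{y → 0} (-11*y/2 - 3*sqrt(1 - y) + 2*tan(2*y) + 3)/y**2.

Substitution gives 0/0 (the numerator vanishes to order 2).
Expand each term to order y^2: the coefficient of y^2 in -3·√(1 - y) is 3/8 and in 2·tan(2y) is 0.
Lower-order terms cancel with the polynomial part, so the numerator is (3/8)·y^2 + o(y^2), and the limit is (3/8)/(1) = 3/8.

3/8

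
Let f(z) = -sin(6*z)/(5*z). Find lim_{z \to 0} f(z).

-6/5

Substitution gives 0/0.
Write it as (6/(-5))·sin(6z)/(6z); since sin(u)/u → 1, the limit is -6/5.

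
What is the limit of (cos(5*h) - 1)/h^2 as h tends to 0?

-25/2

Direct substitution gives 0/0.
Apply L'Hôpital: lim (-5*sin(5*h))/(2*h), still 0/0.
After 2 applications of L'Hôpital's rule the quotient is (-25*cos(5*h))/(2); substituting h = 0 gives -25/2.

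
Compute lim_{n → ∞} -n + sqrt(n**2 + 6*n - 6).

3

This has the form ∞ − ∞. Multiply and divide by the conjugate √(n^2 + 6*n - 6) + n.
That gives (6n - 6) / (√(n^2 + 6*n - 6) + n).
Divide numerator and denominator by n: the limit is 6/(2·1) = 3.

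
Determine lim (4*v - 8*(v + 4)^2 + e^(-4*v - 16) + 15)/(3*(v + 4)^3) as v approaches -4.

-32/9

Direct substitution gives 0/0.
Apply L'Hôpital: lim (-16*v - 4*e^(-4*v - 16) - 60)/(9*(v + 4)^2), still 0/0.
Apply L'Hôpital: lim (16*e^(-4*v - 16) - 16)/(18*v + 72), still 0/0.
After 3 applications of L'Hôpital's rule the quotient is (-64*e^(-4*v - 16))/(18); substituting v = -4 gives -32/9.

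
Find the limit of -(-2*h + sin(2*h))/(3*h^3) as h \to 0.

Direct substitution gives 0/0.
Apply L'Hôpital: lim (2*cos(2*h) - 2)/(-9*h^2), still 0/0.
Apply L'Hôpital: lim (-4*sin(2*h))/(-18*h), still 0/0.
After 3 applications of L'Hôpital's rule the quotient is (-8*cos(2*h))/(-18); substituting h = 0 gives 4/9.

4/9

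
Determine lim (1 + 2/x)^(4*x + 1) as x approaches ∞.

Write it as [(1 + 2/x)^x]^(4) · (1 + 2/x)^(1). The bracketed term tends to e^(2) and the second factor to 1, so the limit is e^(8).

e^(8)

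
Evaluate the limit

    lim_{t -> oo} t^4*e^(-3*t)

Write as t^4/e^{3t}, an ∞/∞ form.
Exponential growth dominates any polynomial, so repeated L'Hôpital (or the standard result) gives 0.

0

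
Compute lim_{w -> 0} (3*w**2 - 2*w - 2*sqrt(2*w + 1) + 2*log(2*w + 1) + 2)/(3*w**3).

Substitution gives 0/0; apply L'Hôpital's rule 3 times.
After differentiating numerator and denominator 3 times the quotient is (32/(2*w + 1)^3 - 6/(2*w + 1)^(5/2))/(18); at w = 0 this is 13/9.

13/9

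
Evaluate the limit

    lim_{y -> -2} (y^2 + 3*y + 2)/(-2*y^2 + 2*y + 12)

Direct substitution gives 0/0, so factor. Both numerator and denominator have (y + 2) as a factor.
After cancelling, the expression reduces to (y + 1)/(6 - 2*y).
Substituting y = -2 gives -1/10.

-1/10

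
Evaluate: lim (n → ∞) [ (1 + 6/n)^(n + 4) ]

Write it as [(1 + 6/n)^n]^(1) · (1 + 6/n)^(4). The bracketed term tends to e^(6) and the second factor to 1, so the limit is e^(6).

e^(6)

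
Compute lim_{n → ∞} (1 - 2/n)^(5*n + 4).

Let L be the limit and take ln: ln L = lim (5n + 4)·ln(1 - 2/n) = lim (5n + 4)·(-2/n + O(1/n²)) = -10.
Hence L = e^(-10).

e^(-10)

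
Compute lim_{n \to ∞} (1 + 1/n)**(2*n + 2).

e^(2)

Write it as [(1 + 1/n)^n]^(2) · (1 + 1/n)^(2). The bracketed term tends to e^(1) and the second factor to 1, so the limit is e^(2).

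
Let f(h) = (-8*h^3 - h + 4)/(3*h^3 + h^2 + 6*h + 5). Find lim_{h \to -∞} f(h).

Numerator and denominator both have degree 3.
Dividing every term by h^3, all lower-order terms vanish and the limit is the ratio of leading coefficients, -8/(3) = -8/3.

-8/3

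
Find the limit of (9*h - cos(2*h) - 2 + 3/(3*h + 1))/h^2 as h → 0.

Substitution gives 0/0; apply L'Hôpital's rule 2 times.
After differentiating numerator and denominator 2 times the quotient is (4*cos(2*h) + 54/(3*h + 1)^3)/(2); at h = 0 this is 29.

29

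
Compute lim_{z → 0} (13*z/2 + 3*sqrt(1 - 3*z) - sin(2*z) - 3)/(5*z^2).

Substitution gives 0/0; apply L'Hôpital's rule 2 times.
After differentiating numerator and denominator 2 times the quotient is (4*sin(2*z) - 27/(4*(1 - 3*z)^(3/2)))/(10); at z = 0 this is -27/40.

-27/40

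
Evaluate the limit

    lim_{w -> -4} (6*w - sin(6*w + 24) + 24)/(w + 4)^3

36

Direct substitution gives 0/0.
Apply L'Hôpital: lim (6 - 6*cos(6*w + 24))/(3*(w + 4)^2), still 0/0.
Apply L'Hôpital: lim (36*sin(6*w + 24))/(6*w + 24), still 0/0.
After 3 applications of L'Hôpital's rule the quotient is (216*cos(6*w + 24))/(6); substituting w = -4 gives 36.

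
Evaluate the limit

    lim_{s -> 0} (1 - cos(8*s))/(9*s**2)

Substitution gives 0/0.
Use (1 − cos u)/u² → 1/2 with u = 8s: the limit is 8²/(2·9) = 32/9.

32/9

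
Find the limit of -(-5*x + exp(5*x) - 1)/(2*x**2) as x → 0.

-25/4

Direct substitution gives 0/0.
Apply L'Hôpital: lim (5*e^(5*x) - 5)/(-4*x), still 0/0.
After 2 applications of L'Hôpital's rule the quotient is (25*e^(5*x))/(-4); substituting x = 0 gives -25/4.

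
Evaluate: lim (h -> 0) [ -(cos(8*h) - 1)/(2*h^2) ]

16

Direct substitution gives 0/0.
Apply L'Hôpital: lim (-8*sin(8*h))/(-4*h), still 0/0.
After 2 applications of L'Hôpital's rule the quotient is (-64*cos(8*h))/(-4); substituting h = 0 gives 16.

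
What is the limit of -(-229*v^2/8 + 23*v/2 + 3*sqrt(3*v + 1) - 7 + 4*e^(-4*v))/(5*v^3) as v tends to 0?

361/48

Substitution gives 0/0 (the numerator vanishes to order 3).
Expand each term to order v^3: the coefficient of v^3 in 3·√(1 + 3v) is 81/16 and in 4·e^(-4v) is -128/3.
Lower-order terms cancel with the polynomial part, so the numerator is (-1805/48)·v^3 + o(v^3), and the limit is (-1805/48)/(-5) = 361/48.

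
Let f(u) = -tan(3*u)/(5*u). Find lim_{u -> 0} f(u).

-3/5

Substitution gives 0/0.
Since tan(θ)/θ → 1 as θ → 0, tan(3u)/(3u) → 1 and the limit is 3/(-5) = -3/5.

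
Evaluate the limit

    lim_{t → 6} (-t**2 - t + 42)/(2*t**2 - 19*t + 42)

-13/5

At t = 6 both the top and bottom vanish — a removable singularity. Factoring out (t - 6) from each leaves (-t - 7)/(2*t - 7), which at t = 6 equals -13/5.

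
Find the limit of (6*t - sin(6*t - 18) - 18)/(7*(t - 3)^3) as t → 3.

Direct substitution gives 0/0.
Apply L'Hôpital: lim (6 - 6*cos(6*t - 18))/(21*(t - 3)^2), still 0/0.
Apply L'Hôpital: lim (36*sin(6*t - 18))/(42*t - 126), still 0/0.
After 3 applications of L'Hôpital's rule the quotient is (216*cos(6*t - 18))/(42); substituting t = 3 gives 36/7.

36/7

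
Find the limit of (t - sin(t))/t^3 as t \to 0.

1/6

Direct substitution gives 0/0.
Apply L'Hôpital: lim (1 - cos(t))/(3*t^2), still 0/0.
Apply L'Hôpital: lim (sin(t))/(6*t), still 0/0.
After 3 applications of L'Hôpital's rule the quotient is (cos(t))/(6); substituting t = 0 gives 1/6.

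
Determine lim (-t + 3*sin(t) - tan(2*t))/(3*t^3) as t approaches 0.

Substitution gives 0/0; apply L'Hôpital's rule 3 times.
After differentiating numerator and denominator 3 times the quotient is (-3*cos(t) - 48*tan(2*t)^4 - 64*tan(2*t)^2 - 16)/(18); at t = 0 this is -19/18.

-19/18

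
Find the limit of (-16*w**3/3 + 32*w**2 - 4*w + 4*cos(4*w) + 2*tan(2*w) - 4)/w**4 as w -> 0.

128/3

Substitution gives 0/0 (the numerator vanishes to order 4).
Expand each term to order w^4: the coefficient of w^4 in 4·cos(4w) is 128/3 and in 2·tan(2w) is 0.
Lower-order terms cancel with the polynomial part, so the numerator is (128/3)·w^4 + o(w^4), and the limit is (128/3)/(1) = 128/3.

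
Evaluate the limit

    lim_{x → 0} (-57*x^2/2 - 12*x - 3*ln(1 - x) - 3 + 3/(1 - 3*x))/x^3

Substitution gives 0/0 (the numerator vanishes to order 3).
Expand each term to order x^3: the coefficient of x^3 in -3·ln(1 - x) is 1 and in 3·1/(1 - 3x) is 81.
Lower-order terms cancel with the polynomial part, so the numerator is (82)·x^3 + o(x^3), and the limit is (82)/(1) = 82.

82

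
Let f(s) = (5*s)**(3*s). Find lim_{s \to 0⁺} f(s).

Base → 0⁺ and exponent → 0⁺: a 0^0 form.
Take logs: 3s·ln(5s). This is 0·(−∞); rewriting as ln(5s)/(1/(3s)) and applying L'Hôpital gives 0.
Hence the limit is e^0 = 1.

1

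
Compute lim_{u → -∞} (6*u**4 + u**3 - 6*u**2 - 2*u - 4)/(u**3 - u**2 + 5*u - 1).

-∞

The numerator has higher degree (4 > 3); the quotient behaves like (6/(1))·u^1 for large |u|.
As u → −∞ this diverges to -∞.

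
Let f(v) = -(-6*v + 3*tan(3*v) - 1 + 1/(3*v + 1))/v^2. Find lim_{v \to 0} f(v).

Substitution gives 0/0; apply L'Hôpital's rule 2 times.
After differentiating numerator and denominator 2 times the quotient is (54*tan(3*v)/cos(3*v)^2 + 18/(3*v + 1)^3)/(-2); at v = 0 this is -9.

-9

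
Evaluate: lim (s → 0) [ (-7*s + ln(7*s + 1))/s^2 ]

Direct substitution gives 0/0.
Apply L'Hôpital: lim (-7 + 7/(7*s + 1))/(2*s), still 0/0.
After 2 applications of L'Hôpital's rule the quotient is (-49/(7*s + 1)^2)/(2); substituting s = 0 gives -49/2.

-49/2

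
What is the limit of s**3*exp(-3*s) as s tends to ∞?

0

Write as s^3/e^{3s}, an ∞/∞ form.
Exponential growth dominates any polynomial, so repeated L'Hôpital (or the standard result) gives 0.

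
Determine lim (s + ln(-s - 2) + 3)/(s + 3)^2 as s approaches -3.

Direct substitution gives 0/0.
Apply L'Hôpital: lim (1 - 1/(-s - 2))/(2*s + 6), still 0/0.
After 2 applications of L'Hôpital's rule the quotient is (-1/(-s - 2)^2)/(2); substituting s = -3 gives -1/2.

-1/2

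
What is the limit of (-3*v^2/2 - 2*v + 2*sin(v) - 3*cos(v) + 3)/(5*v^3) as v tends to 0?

Substitution gives 0/0; apply L'Hôpital's rule 3 times.
After differentiating numerator and denominator 3 times the quotient is (-3*sin(v) - 2*cos(v))/(30); at v = 0 this is -1/15.

-1/15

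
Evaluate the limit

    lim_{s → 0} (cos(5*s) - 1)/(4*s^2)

-25/8

Direct substitution gives 0/0.
Apply L'Hôpital: lim (-5*sin(5*s))/(8*s), still 0/0.
After 2 applications of L'Hôpital's rule the quotient is (-25*cos(5*s))/(8); substituting s = 0 gives -25/8.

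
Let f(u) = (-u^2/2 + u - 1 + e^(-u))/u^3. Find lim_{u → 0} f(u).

-1/6

Direct substitution gives 0/0.
Apply L'Hôpital: lim (-u + 1 - e^(-u))/(3*u^2), still 0/0.
Apply L'Hôpital: lim (-1 + e^(-u))/(6*u), still 0/0.
After 3 applications of L'Hôpital's rule the quotient is (-e^(-u))/(6); substituting u = 0 gives -1/6.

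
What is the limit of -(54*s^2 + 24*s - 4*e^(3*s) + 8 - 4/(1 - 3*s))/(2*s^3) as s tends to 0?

Substitution gives 0/0; apply L'Hôpital's rule 3 times.
After differentiating numerator and denominator 3 times the quotient is (-108*e^(3*s) - 648/(3*s - 1)^4)/(-12); at s = 0 this is 63.

63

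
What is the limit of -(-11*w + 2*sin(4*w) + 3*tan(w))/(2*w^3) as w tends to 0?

Substitution gives 0/0; apply L'Hôpital's rule 3 times.
After differentiating numerator and denominator 3 times the quotient is (-128*cos(4*w) + 18*tan(w)^4 + 24*tan(w)^2 + 6)/(-12); at w = 0 this is 61/6.

61/6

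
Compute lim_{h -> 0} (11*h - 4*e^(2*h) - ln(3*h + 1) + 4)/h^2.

Substitution gives 0/0; apply L'Hôpital's rule 2 times.
After differentiating numerator and denominator 2 times the quotient is (-16*e^(2*h) + 9/(3*h + 1)^2)/(2); at h = 0 this is -7/2.

-7/2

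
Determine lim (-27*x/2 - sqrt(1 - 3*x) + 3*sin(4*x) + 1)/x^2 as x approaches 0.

Substitution gives 0/0 (the numerator vanishes to order 2).
Expand each term to order x^2: the coefficient of x^2 in 3·sin(4x) is 0 and in −√(1 - 3x) is 9/8.
Lower-order terms cancel with the polynomial part, so the numerator is (9/8)·x^2 + o(x^2), and the limit is (9/8)/(1) = 9/8.

9/8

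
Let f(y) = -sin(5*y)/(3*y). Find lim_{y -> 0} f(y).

Substitution gives 0/0.
Write it as (5/(-3))·sin(5y)/(5y); since sin(u)/u → 1, the limit is -5/3.

-5/3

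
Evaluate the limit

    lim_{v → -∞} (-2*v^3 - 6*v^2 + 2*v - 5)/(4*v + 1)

The numerator has higher degree (3 > 1); the quotient behaves like (-2/(4))·v^2 for large |v|.
As v → −∞ this diverges to -∞.

-∞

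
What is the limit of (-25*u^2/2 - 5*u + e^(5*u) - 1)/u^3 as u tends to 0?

Direct substitution gives 0/0.
Apply L'Hôpital: lim (-25*u + 5*e^(5*u) - 5)/(3*u^2), still 0/0.
Apply L'Hôpital: lim (25*e^(5*u) - 25)/(6*u), still 0/0.
After 3 applications of L'Hôpital's rule the quotient is (125*e^(5*u))/(6); substituting u = 0 gives 125/6.

125/6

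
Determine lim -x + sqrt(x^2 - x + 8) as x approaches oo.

This has the form ∞ − ∞. Multiply and divide by the conjugate √(x^2 - x + 8) + x.
That gives (-x + 8) / (√(x^2 - x + 8) + x).
Divide numerator and denominator by x: the limit is -1/(2·1) = -1/2.

-1/2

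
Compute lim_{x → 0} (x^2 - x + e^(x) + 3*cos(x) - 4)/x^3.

Substitution gives 0/0; apply L'Hôpital's rule 3 times.
After differentiating numerator and denominator 3 times the quotient is (e^(x) + 3*sin(x))/(6); at x = 0 this is 1/6.

1/6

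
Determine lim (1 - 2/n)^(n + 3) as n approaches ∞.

e^(-2)

The base → 1 and the exponent → ∞: a 1^∞ form.
Take logarithms: (n + 3)·ln(1 - 2/n). Since ln(1+u) ~ u for small u, this behaves like (n)·(-2/n) → -2.
So the limit is e^(-2).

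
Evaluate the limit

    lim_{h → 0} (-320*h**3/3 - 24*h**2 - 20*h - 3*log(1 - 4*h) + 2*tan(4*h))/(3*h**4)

64

Substitution gives 0/0 (the numerator vanishes to order 4).
Expand each term to order h^4: the coefficient of h^4 in -3·ln(1 - 4h) is 192 and in 2·tan(4h) is 0.
Lower-order terms cancel with the polynomial part, so the numerator is (192)·h^4 + o(h^4), and the limit is (192)/(3) = 64.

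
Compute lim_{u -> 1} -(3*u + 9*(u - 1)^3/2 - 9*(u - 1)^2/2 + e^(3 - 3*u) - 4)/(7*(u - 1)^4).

-27/56

Direct substitution gives 0/0.
Apply L'Hôpital: lim (-9*u + 27*(u - 1)^2/2 - 3*e^(3 - 3*u) + 12)/(-28*(u - 1)^3), still 0/0.
Apply L'Hôpital: lim (27*u + 9*e^(3 - 3*u) - 36)/(-84*(u - 1)^2), still 0/0.
Apply L'Hôpital: lim (27 - 27*e^(3 - 3*u))/(168 - 168*u), still 0/0.
After 4 applications of L'Hôpital's rule the quotient is (81*e^(3 - 3*u))/(-168); substituting u = 1 gives -27/56.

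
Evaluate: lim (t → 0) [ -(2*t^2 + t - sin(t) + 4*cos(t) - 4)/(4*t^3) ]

-1/24

Substitution gives 0/0 (the numerator vanishes to order 3).
Expand each term to order t^3: the coefficient of t^3 in −sin(t) is 1/6 and in 4·cos(t) is 0.
Lower-order terms cancel with the polynomial part, so the numerator is (1/6)·t^3 + o(t^3), and the limit is (1/6)/(-4) = -1/24.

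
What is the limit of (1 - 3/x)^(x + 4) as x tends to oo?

e^(-3)

Let L be the limit and take ln: ln L = lim (x + 4)·ln(1 - 3/x) = lim (x + 4)·(-3/x + O(1/x²)) = -3.
Hence L = e^(-3).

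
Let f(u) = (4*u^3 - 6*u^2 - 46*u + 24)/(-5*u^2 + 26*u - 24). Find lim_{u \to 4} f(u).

-7

At u = 4 both the top and bottom vanish — a removable singularity. Factoring out (u - 4) from each leaves (4*u^2 + 10*u - 6)/(6 - 5*u), which at u = 4 equals -7.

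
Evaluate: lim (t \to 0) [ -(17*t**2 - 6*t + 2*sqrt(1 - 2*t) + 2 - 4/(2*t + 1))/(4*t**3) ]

-31/4

Substitution gives 0/0 (the numerator vanishes to order 3).
Expand each term to order t^3: the coefficient of t^3 in -4·1/(1 + 2t) is 32 and in 2·√(1 - 2t) is -1.
Lower-order terms cancel with the polynomial part, so the numerator is (31)·t^3 + o(t^3), and the limit is (31)/(-4) = -31/4.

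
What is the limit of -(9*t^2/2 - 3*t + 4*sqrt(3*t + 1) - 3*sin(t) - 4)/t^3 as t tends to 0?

Substitution gives 0/0; apply L'Hôpital's rule 3 times.
After differentiating numerator and denominator 3 times the quotient is (3*cos(t) + 81/(2*(3*t + 1)^(5/2)))/(-6); at t = 0 this is -29/4.

-29/4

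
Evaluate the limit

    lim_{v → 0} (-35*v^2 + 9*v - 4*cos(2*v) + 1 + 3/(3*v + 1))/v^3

-81

Substitution gives 0/0 (the numerator vanishes to order 3).
Expand each term to order v^3: the coefficient of v^3 in 3·1/(1 + 3v) is -81 and in -4·cos(2v) is 0.
Lower-order terms cancel with the polynomial part, so the numerator is (-81)·v^3 + o(v^3), and the limit is (-81)/(1) = -81.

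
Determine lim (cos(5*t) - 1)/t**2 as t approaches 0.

-25/2

Direct substitution gives 0/0.
Apply L'Hôpital: lim (-5*sin(5*t))/(2*t), still 0/0.
After 2 applications of L'Hôpital's rule the quotient is (-25*cos(5*t))/(2); substituting t = 0 gives -25/2.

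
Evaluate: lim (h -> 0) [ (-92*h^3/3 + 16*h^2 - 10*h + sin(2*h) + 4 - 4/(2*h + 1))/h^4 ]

Substitution gives 0/0; apply L'Hôpital's rule 4 times.
After differentiating numerator and denominator 4 times the quotient is (16*sin(2*h) - 1536/(2*h + 1)^5)/(24); at h = 0 this is -64.

-64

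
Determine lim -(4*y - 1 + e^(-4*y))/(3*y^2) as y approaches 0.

-8/3

Direct substitution gives 0/0.
Apply L'Hôpital: lim (4 - 4*e^(-4*y))/(-6*y), still 0/0.
After 2 applications of L'Hôpital's rule the quotient is (16*e^(-4*y))/(-6); substituting y = 0 gives -8/3.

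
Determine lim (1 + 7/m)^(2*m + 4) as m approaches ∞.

Write it as [(1 + 7/m)^m]^(2) · (1 + 7/m)^(4). The bracketed term tends to e^(7) and the second factor to 1, so the limit is e^(14).

e^(14)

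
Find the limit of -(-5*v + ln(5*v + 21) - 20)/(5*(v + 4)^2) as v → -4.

5/2

Direct substitution gives 0/0.
Apply L'Hôpital: lim (-5 + 5/(5*v + 21))/(-10*v - 40), still 0/0.
After 2 applications of L'Hôpital's rule the quotient is (-25/(5*v + 21)^2)/(-10); substituting v = -4 gives 5/2.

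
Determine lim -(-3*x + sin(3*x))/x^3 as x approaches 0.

9/2

Direct substitution gives 0/0.
Apply L'Hôpital: lim (3*cos(3*x) - 3)/(-3*x^2), still 0/0.
Apply L'Hôpital: lim (-9*sin(3*x))/(-6*x), still 0/0.
After 3 applications of L'Hôpital's rule the quotient is (-27*cos(3*x))/(-6); substituting x = 0 gives 9/2.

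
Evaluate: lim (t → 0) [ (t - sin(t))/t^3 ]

Direct substitution gives 0/0.
Apply L'Hôpital: lim (1 - cos(t))/(3*t^2), still 0/0.
Apply L'Hôpital: lim (sin(t))/(6*t), still 0/0.
After 3 applications of L'Hôpital's rule the quotient is (cos(t))/(6); substituting t = 0 gives 1/6.

1/6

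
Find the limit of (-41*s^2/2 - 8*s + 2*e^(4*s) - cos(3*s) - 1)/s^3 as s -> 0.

Substitution gives 0/0; apply L'Hôpital's rule 3 times.
After differentiating numerator and denominator 3 times the quotient is (128*e^(4*s) - 27*sin(3*s))/(6); at s = 0 this is 64/3.

64/3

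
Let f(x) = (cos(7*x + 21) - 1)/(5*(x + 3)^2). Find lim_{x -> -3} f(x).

-49/10

Direct substitution gives 0/0.
Apply L'Hôpital: lim (-7*sin(7*x + 21))/(10*x + 30), still 0/0.
After 2 applications of L'Hôpital's rule the quotient is (-49*cos(7*x + 21))/(10); substituting x = -3 gives -49/10.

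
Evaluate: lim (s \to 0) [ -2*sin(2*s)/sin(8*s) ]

Substitution gives 0/0.
Divide numerator and denominator by s: sin(2s)/s → 2 and sin(8s)/s → 8, so the limit is -2·2/8 = -1/2.

-1/2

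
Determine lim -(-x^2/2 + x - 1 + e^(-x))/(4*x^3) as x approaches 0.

Direct substitution gives 0/0.
Apply L'Hôpital: lim (-x + 1 - e^(-x))/(-12*x^2), still 0/0.
Apply L'Hôpital: lim (-1 + e^(-x))/(-24*x), still 0/0.
After 3 applications of L'Hôpital's rule the quotient is (-e^(-x))/(-24); substituting x = 0 gives 1/24.

1/24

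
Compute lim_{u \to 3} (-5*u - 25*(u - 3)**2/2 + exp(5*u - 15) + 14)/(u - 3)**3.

Direct substitution gives 0/0.
Apply L'Hôpital: lim (-25*u + 5*e^(5*u - 15) + 70)/(3*(u - 3)^2), still 0/0.
Apply L'Hôpital: lim (25*e^(5*u - 15) - 25)/(6*u - 18), still 0/0.
After 3 applications of L'Hôpital's rule the quotient is (125*e^(5*u - 15))/(6); substituting u = 3 gives 125/6.

125/6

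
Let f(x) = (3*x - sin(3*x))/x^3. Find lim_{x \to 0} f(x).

Direct substitution gives 0/0.
Apply L'Hôpital: lim (3 - 3*cos(3*x))/(3*x^2), still 0/0.
Apply L'Hôpital: lim (9*sin(3*x))/(6*x), still 0/0.
After 3 applications of L'Hôpital's rule the quotient is (27*cos(3*x))/(6); substituting x = 0 gives 9/2.

9/2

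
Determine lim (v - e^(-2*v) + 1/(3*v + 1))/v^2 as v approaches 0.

Substitution gives 0/0 (the numerator vanishes to order 2).
Expand each term to order v^2: the coefficient of v^2 in −e^(-2v) is -2 and in 1/(1 + 3v) is 9.
Lower-order terms cancel with the polynomial part, so the numerator is (7)·v^2 + o(v^2), and the limit is (7)/(1) = 7.

7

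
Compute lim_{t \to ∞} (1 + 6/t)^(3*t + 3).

e^(18)

Write it as [(1 + 6/t)^t]^(3) · (1 + 6/t)^(3). The bracketed term tends to e^(6) and the second factor to 1, so the limit is e^(18).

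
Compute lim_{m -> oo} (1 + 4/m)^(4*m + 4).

e^(16)

Write it as [(1 + 4/m)^m]^(4) · (1 + 4/m)^(4). The bracketed term tends to e^(4) and the second factor to 1, so the limit is e^(16).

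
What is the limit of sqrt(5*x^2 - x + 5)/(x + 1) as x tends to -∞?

-√(5)

For large |x|, √(5*x^2 - x + 5) ≈ √5·|x| and the denominator ≈ x.
Since x → −∞, |x| = −x, giving −√5/(1) = -√(5).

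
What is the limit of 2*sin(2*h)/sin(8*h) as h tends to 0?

1/2

Substitution gives 0/0.
Divide numerator and denominator by h: sin(2h)/h → 2 and sin(8h)/h → 8, so the limit is 2·2/8 = 1/2.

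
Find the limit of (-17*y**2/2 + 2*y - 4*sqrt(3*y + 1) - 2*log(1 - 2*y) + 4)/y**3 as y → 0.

Substitution gives 0/0; apply L'Hôpital's rule 3 times.
After differentiating numerator and denominator 3 times the quotient is (-81/(2*(3*y + 1)^(5/2)) - 32/(2*y - 1)^3)/(6); at y = 0 this is -17/12.

-17/12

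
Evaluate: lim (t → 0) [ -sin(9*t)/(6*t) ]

-3/2

Substitution gives 0/0.
Write it as (9/(-6))·sin(9t)/(9t); since sin(u)/u → 1, the limit is -3/2.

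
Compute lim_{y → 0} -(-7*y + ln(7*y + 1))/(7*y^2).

7/2

Direct substitution gives 0/0.
Apply L'Hôpital: lim (-7 + 7/(7*y + 1))/(-14*y), still 0/0.
After 2 applications of L'Hôpital's rule the quotient is (-49/(7*y + 1)^2)/(-14); substituting y = 0 gives 7/2.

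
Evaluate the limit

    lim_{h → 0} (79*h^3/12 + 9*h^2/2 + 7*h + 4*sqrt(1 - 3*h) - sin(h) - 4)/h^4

Substitution gives 0/0 (the numerator vanishes to order 4).
Expand each term to order h^4: the coefficient of h^4 in 4·√(1 - 3h) is -405/32 and in −sin(h) is 0.
Lower-order terms cancel with the polynomial part, so the numerator is (-405/32)·h^4 + o(h^4), and the limit is (-405/32)/(1) = -405/32.

-405/32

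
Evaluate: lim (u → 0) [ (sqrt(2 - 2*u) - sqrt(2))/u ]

Substitution gives 0/0. Multiply numerator and denominator by the conjugate √(2 - 2u) + √2.
The numerator becomes (2 - 2u) − 2 = -2u, so the expression simplifies to -2/(√(2 - 2u) + √2).
Letting u → 0 gives -2/(2√2) = -√(2)/2.

-√(2)/2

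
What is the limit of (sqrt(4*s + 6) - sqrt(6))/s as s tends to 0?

Substitution gives 0/0. Multiply numerator and denominator by the conjugate √(6 + 4s) + √6.
The numerator becomes (6 + 4s) − 6 = 4s, so the expression simplifies to 4/(√(6 + 4s) + √6).
Letting s → 0 gives 4/(2√6) = √(6)/3.

√(6)/3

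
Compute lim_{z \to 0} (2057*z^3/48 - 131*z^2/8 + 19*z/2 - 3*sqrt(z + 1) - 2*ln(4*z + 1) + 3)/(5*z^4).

16399/640

Substitution gives 0/0 (the numerator vanishes to order 4).
Expand each term to order z^4: the coefficient of z^4 in -3·√(1 + z) is 15/128 and in -2·ln(1 + 4z) is 128.
Lower-order terms cancel with the polynomial part, so the numerator is (16399/128)·z^4 + o(z^4), and the limit is (16399/128)/(5) = 16399/640.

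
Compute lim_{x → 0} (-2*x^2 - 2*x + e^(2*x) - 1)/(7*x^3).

Direct substitution gives 0/0.
Apply L'Hôpital: lim (-4*x + 2*e^(2*x) - 2)/(21*x^2), still 0/0.
Apply L'Hôpital: lim (4*e^(2*x) - 4)/(42*x), still 0/0.
After 3 applications of L'Hôpital's rule the quotient is (8*e^(2*x))/(42); substituting x = 0 gives 4/21.

4/21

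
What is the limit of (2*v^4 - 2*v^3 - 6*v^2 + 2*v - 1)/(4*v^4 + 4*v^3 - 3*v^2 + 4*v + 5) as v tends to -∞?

1/2

Numerator and denominator both have degree 4.
Dividing every term by v^4, all lower-order terms vanish and the limit is the ratio of leading coefficients, 2/(4) = 1/2.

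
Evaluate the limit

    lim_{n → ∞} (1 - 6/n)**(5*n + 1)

Write it as [(1 - 6/n)^n]^(5) · (1 - 6/n)^(1). The bracketed term tends to e^(-6) and the second factor to 1, so the limit is e^(-30).

e^(-30)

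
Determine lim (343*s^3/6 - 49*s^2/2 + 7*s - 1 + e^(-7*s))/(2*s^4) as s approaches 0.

2401/48

Direct substitution gives 0/0.
Apply L'Hôpital: lim (343*s^2/2 - 49*s + 7 - 7*e^(-7*s))/(8*s^3), still 0/0.
Apply L'Hôpital: lim (343*s - 49 + 49*e^(-7*s))/(24*s^2), still 0/0.
Apply L'Hôpital: lim (343 - 343*e^(-7*s))/(48*s), still 0/0.
After 4 applications of L'Hôpital's rule the quotient is (2401*e^(-7*s))/(48); substituting s = 0 gives 2401/48.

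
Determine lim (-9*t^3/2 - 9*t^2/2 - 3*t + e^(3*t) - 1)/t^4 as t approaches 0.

27/8

Direct substitution gives 0/0.
Apply L'Hôpital: lim (-27*t^2/2 - 9*t + 3*e^(3*t) - 3)/(4*t^3), still 0/0.
Apply L'Hôpital: lim (-27*t + 9*e^(3*t) - 9)/(12*t^2), still 0/0.
Apply L'Hôpital: lim (27*e^(3*t) - 27)/(24*t), still 0/0.
After 4 applications of L'Hôpital's rule the quotient is (81*e^(3*t))/(24); substituting t = 0 gives 27/8.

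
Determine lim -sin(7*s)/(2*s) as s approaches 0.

Substitution gives 0/0.
Write it as (7/(-2))·sin(7s)/(7s); since sin(u)/u → 1, the limit is -7/2.

-7/2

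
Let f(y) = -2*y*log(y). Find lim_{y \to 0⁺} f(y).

This is a 0·(−∞) form. Rewrite as -2·ln(y) / y^(−1) and apply L'Hôpital:
the derivative quotient is -2·(1/y) / (−1·y^(−2)) = (2/1)·y^1 → 0.

0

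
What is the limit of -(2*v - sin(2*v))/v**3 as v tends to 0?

-4/3

Direct substitution gives 0/0.
Apply L'Hôpital: lim (2 - 2*cos(2*v))/(-3*v^2), still 0/0.
Apply L'Hôpital: lim (4*sin(2*v))/(-6*v), still 0/0.
After 3 applications of L'Hôpital's rule the quotient is (8*cos(2*v))/(-6); substituting v = 0 gives -4/3.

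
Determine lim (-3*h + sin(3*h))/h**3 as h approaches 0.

Direct substitution gives 0/0.
Apply L'Hôpital: lim (3*cos(3*h) - 3)/(3*h^2), still 0/0.
Apply L'Hôpital: lim (-9*sin(3*h))/(6*h), still 0/0.
After 3 applications of L'Hôpital's rule the quotient is (-27*cos(3*h))/(6); substituting h = 0 gives -9/2.

-9/2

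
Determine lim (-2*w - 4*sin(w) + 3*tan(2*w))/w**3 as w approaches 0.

Substitution gives 0/0 (the numerator vanishes to order 3).
Expand each term to order w^3: the coefficient of w^3 in 3·tan(2w) is 8 and in -4·sin(w) is 2/3.
Lower-order terms cancel with the polynomial part, so the numerator is (26/3)·w^3 + o(w^3), and the limit is (26/3)/(1) = 26/3.

26/3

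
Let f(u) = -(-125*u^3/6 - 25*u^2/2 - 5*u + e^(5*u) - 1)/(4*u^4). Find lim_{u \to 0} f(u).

-625/96

Direct substitution gives 0/0.
Apply L'Hôpital: lim (-125*u^2/2 - 25*u + 5*e^(5*u) - 5)/(-16*u^3), still 0/0.
Apply L'Hôpital: lim (-125*u + 25*e^(5*u) - 25)/(-48*u^2), still 0/0.
Apply L'Hôpital: lim (125*e^(5*u) - 125)/(-96*u), still 0/0.
After 4 applications of L'Hôpital's rule the quotient is (625*e^(5*u))/(-96); substituting u = 0 gives -625/96.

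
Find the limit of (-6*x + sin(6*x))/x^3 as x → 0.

Direct substitution gives 0/0.
Apply L'Hôpital: lim (6*cos(6*x) - 6)/(3*x^2), still 0/0.
Apply L'Hôpital: lim (-36*sin(6*x))/(6*x), still 0/0.
After 3 applications of L'Hôpital's rule the quotient is (-216*cos(6*x))/(6); substituting x = 0 gives -36.

-36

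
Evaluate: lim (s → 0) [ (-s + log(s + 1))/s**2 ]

Direct substitution gives 0/0.
Apply L'Hôpital: lim (-1 + 1/(s + 1))/(2*s), still 0/0.
After 2 applications of L'Hôpital's rule the quotient is (-1/(s + 1)^2)/(2); substituting s = 0 gives -1/2.

-1/2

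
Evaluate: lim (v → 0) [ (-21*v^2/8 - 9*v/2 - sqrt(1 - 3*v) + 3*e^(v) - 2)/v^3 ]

Substitution gives 0/0; apply L'Hôpital's rule 3 times.
After differentiating numerator and denominator 3 times the quotient is (3*e^(v) + 81/(8*(1 - 3*v)^(5/2)))/(6); at v = 0 this is 35/16.

35/16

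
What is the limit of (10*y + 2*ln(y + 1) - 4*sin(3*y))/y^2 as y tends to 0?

Substitution gives 0/0; apply L'Hôpital's rule 2 times.
After differentiating numerator and denominator 2 times the quotient is (36*sin(3*y) - 2/(y + 1)^2)/(2); at y = 0 this is -1.

-1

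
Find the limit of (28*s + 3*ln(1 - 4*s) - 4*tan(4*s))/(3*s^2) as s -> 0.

-8

Substitution gives 0/0 (the numerator vanishes to order 2).
Expand each term to order s^2: the coefficient of s^2 in 3·ln(1 - 4s) is -24 and in -4·tan(4s) is 0.
Lower-order terms cancel with the polynomial part, so the numerator is (-24)·s^2 + o(s^2), and the limit is (-24)/(3) = -8.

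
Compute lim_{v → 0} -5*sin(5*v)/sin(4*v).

-25/4

Substitution gives 0/0.
Divide numerator and denominator by v: sin(5v)/v → 5 and sin(4v)/v → 4, so the limit is -5·5/4 = -25/4.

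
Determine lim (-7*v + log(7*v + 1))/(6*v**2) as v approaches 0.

Direct substitution gives 0/0.
Apply L'Hôpital: lim (-7 + 7/(7*v + 1))/(12*v), still 0/0.
After 2 applications of L'Hôpital's rule the quotient is (-49/(7*v + 1)^2)/(12); substituting v = 0 gives -49/12.

-49/12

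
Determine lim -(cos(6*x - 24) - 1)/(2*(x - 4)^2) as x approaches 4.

Direct substitution gives 0/0.
Apply L'Hôpital: lim (-6*sin(6*x - 24))/(16 - 4*x), still 0/0.
After 2 applications of L'Hôpital's rule the quotient is (-36*cos(6*x - 24))/(-4); substituting x = 4 gives 9.

9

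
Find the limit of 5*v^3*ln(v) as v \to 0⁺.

0

This is a 0·(−∞) form. Rewrite as 5·ln(v) / v^(−3) and apply L'Hôpital:
the derivative quotient is 5·(1/v) / (−3·v^(−4)) = (-5/3)·v^3 → 0.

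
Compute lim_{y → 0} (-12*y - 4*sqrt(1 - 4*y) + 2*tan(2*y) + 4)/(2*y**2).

Substitution gives 0/0 (the numerator vanishes to order 2).
Expand each term to order y^2: the coefficient of y^2 in -4·√(1 - 4y) is 8 and in 2·tan(2y) is 0.
Lower-order terms cancel with the polynomial part, so the numerator is (8)·y^2 + o(y^2), and the limit is (8)/(2) = 4.

4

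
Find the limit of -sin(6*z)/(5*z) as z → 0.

-6/5

Substitution gives 0/0.
Write it as (6/(-5))·sin(6z)/(6z); since sin(u)/u → 1, the limit is -6/5.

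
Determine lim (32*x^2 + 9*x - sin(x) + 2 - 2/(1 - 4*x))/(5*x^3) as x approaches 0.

Substitution gives 0/0; apply L'Hôpital's rule 3 times.
After differentiating numerator and denominator 3 times the quotient is (cos(x) - 768/(4*x - 1)^4)/(30); at x = 0 this is -767/30.

-767/30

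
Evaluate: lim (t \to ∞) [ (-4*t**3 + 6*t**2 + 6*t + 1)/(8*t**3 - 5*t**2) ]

Numerator and denominator both have degree 3.
Dividing every term by t^3, all lower-order terms vanish and the limit is the ratio of leading coefficients, -4/(8) = -1/2.

-1/2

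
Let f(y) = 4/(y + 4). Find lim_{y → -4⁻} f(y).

-∞

As y → -4⁻, (y + 4) → 0⁻, so (y + 4)^1 → 0⁻ and 4/(y + 4)^1 → -∞.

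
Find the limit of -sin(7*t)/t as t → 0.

-7

Substitution gives 0/0.
Write it as (7/(-1))·sin(7t)/(7t); since sin(u)/u → 1, the limit is -7.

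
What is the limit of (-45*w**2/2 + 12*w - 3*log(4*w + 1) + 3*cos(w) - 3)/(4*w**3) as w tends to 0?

-16

Substitution gives 0/0 (the numerator vanishes to order 3).
Expand each term to order w^3: the coefficient of w^3 in 3·cos(w) is 0 and in -3·ln(1 + 4w) is -64.
Lower-order terms cancel with the polynomial part, so the numerator is (-64)·w^3 + o(w^3), and the limit is (-64)/(4) = -16.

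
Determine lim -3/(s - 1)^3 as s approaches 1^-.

∞

As s → 1⁻, (s - 1) → 0⁻, so (s - 1)^3 → 0⁻ and -3/(s - 1)^3 → ∞.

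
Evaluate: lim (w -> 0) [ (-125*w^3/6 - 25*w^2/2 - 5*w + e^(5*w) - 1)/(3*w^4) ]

625/72

Direct substitution gives 0/0.
Apply L'Hôpital: lim (-125*w^2/2 - 25*w + 5*e^(5*w) - 5)/(12*w^3), still 0/0.
Apply L'Hôpital: lim (-125*w + 25*e^(5*w) - 25)/(36*w^2), still 0/0.
Apply L'Hôpital: lim (125*e^(5*w) - 125)/(72*w), still 0/0.
After 4 applications of L'Hôpital's rule the quotient is (625*e^(5*w))/(72); substituting w = 0 gives 625/72.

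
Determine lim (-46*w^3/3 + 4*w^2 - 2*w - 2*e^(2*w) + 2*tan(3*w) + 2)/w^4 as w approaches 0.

Substitution gives 0/0 (the numerator vanishes to order 4).
Expand each term to order w^4: the coefficient of w^4 in -2·e^(2w) is -4/3 and in 2·tan(3w) is 0.
Lower-order terms cancel with the polynomial part, so the numerator is (-4/3)·w^4 + o(w^4), and the limit is (-4/3)/(1) = -4/3.

-4/3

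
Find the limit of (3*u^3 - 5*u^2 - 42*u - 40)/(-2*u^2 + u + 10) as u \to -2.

14/9

Since u = -2 makes numerator and denominator zero, (u + 2) divides both.
Cancelling it gives (3*u^2 - 11*u - 20)/(5 - 2*u); now plug in u = -2 to get 14/9.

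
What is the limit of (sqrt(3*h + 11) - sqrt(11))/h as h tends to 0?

3*√(11)/22

A 0/0 form; rationalise with √(11 + 3h) + √11. This collapses the numerator to 3h, leaving 3/(√(11 + 3h) + √11) → 3/(2√11) = 3*√(11)/22.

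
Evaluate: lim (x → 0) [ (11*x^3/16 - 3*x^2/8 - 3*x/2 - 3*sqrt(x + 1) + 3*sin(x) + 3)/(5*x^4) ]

Substitution gives 0/0 (the numerator vanishes to order 4).
Expand each term to order x^4: the coefficient of x^4 in 3·sin(x) is 0 and in -3·√(1 + x) is 15/128.
Lower-order terms cancel with the polynomial part, so the numerator is (15/128)·x^4 + o(x^4), and the limit is (15/128)/(5) = 3/128.

3/128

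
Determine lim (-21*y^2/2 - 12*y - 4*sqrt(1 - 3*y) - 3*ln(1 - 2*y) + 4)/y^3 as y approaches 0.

Substitution gives 0/0; apply L'Hôpital's rule 3 times.
After differentiating numerator and denominator 3 times the quotient is (-48/(2*y - 1)^3 + 81/(2*(1 - 3*y)^(5/2)))/(6); at y = 0 this is 59/4.

59/4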